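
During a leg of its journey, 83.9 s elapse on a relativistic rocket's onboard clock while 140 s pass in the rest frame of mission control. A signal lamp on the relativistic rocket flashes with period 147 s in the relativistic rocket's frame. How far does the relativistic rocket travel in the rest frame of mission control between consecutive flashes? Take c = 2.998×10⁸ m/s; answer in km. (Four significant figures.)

5.887×10^7 km

γ = Δt/Δτ = 140/83.9 = 1.66865.
β = √(1 − 1/γ²) = 0.80053. Lab-frame period = γτ = 1.66865×147 s = 245.29 s. Distance = βc × γτ = 0.80053 × 2.998×10⁸ m/s × 245.29 s = 5.8869×10^10 m = 5.887×10^7 km.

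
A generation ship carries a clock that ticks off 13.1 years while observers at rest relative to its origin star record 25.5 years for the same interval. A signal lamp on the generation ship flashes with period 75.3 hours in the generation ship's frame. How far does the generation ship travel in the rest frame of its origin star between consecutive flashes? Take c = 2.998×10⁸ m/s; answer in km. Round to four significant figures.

γ = Δt/Δτ = 25.5/13.1 = 1.94656.
β = √(1 − 1/γ²) = 0.85795. Lab-frame period = γτ = 1.94656×75.3 hours = 146.58 hours. Distance = βc × γτ = 0.85795 × 2.998×10⁸ m/s × 527688 s = 1.3573×10^14 m = 1.357×10^11 km.

1.357×10^11 km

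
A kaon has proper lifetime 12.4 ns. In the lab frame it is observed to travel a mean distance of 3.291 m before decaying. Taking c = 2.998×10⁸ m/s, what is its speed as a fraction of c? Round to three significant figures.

Lab distance = (lab lifetime)·v = γτ·βc, so βγ = d/(cτ) = 3.291/(2.998×10⁸ × 1.240×10^-8) = 0.88527.
With βγ = 0.88527: γ² = 1 + (βγ)² = 1.783703, and β = (βγ)/γ = 0.88527/1.33555 = 0.663.

0.663c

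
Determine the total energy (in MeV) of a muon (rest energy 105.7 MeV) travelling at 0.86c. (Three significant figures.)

β² = 0.7396, so γ = 1/√0.2604 = 1.9597.
Total energy: E = γmc² = 1.9597 × 105.7 MeV = 207 MeV.

207 MeV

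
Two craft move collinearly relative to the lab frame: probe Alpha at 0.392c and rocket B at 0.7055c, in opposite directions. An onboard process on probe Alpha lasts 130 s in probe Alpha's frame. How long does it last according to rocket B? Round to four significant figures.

Speed of probe Alpha in rocket B's frame: u = (v_A + v_B)/(1 + v_A v_B/c²) = (0.392 + 0.7055)/(1 + 0.392×0.7055) = 1.0975/1.276556 = 0.85974; |u| = 0.85974c.
At |u| = 0.85974c, γ = (1 − 0.739153)^(−1/2) = 1.958.
The clock on probe Alpha records proper time, so rocket B measures Δt = γΔτ = 1.958 × 130 = 254.5 s.

254.5 s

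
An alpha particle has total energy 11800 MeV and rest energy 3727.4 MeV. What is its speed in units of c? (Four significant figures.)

Total energy E = γmc² gives γ = 11800/3727.4 = 3.1657.
Hence β = √(1 − 1/γ²) = √(1 − 0.0997839) = √0.9002161 = 0.9488.

0.9488c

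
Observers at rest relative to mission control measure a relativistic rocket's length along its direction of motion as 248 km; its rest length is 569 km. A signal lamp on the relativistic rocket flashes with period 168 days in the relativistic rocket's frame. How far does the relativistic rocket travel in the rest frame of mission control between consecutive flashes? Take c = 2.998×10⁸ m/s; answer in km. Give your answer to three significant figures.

8.99×10^12 km

From L = L₀/γ: γ = 569/248 = 2.29435.
β = √(1 − 1/γ²) = 0.90002. Lab-frame period = γτ = 2.29435×168 days = 385.45 days. Distance = βc × γτ = 0.90002 × 2.998×10⁸ m/s × 33302880 s = 8.9860×10^15 m = 8.99×10^12 km.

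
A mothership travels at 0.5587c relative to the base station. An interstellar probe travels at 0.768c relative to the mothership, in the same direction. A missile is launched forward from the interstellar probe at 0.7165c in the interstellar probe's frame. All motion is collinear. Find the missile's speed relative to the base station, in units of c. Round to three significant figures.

Apply u = (u'+v)/(1+u'v) twice. Missile in the mothership frame: (0.7165+0.768)/(1+0.7165·0.768) = 1.4845/1.550272 = 0.95757c.
That velocity, transformed to the rest frame of the base station: (0.95757+0.5587)/(1+0.95757·0.5587) = 1.51627/1.534994359 = 0.9878c.

0.988c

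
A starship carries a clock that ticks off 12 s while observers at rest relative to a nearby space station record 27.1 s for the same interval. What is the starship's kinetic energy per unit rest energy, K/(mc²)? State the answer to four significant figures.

From Δt = γΔτ: γ = 27.1/12 = 2.25833.
Since K = (γ−1)mc², K/(mc²) = 2.25833 − 1 = 1.258.

1.258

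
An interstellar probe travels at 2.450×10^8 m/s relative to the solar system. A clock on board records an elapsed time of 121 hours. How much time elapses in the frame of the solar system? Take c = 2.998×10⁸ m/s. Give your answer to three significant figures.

β = v/c = (2.450×10^8 m/s)/(2.998×10⁸ m/s) = 0.817211.
γ = 1/√(1 − β²) = 1/√(1 − 0.6678338) = 1/√0.3321662 = 1/0.576339 = 1.7351.
Time dilation: Δt = γ·Δτ = 1.7351 × 121 = 210 hours.

210 hours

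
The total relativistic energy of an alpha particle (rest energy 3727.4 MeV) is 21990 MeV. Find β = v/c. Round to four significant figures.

γ = E/(mc²) = 21990/3727.4 = 5.8996.
β = √(1 − 1/γ²) = √(1 − 0.0287313) = √0.9712687 = 0.9855.

0.9855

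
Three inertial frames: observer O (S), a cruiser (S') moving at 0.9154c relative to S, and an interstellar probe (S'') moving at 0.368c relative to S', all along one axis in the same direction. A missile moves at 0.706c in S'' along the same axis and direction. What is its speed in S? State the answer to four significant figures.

0.9930c

Compose velocities in two stages. Stage 1 (into S'): u₁ = (0.706+0.368)/(1+0.706×0.368) = 0.85251.
Stage 2 (into S): u = (0.85251+0.9154)/(1+0.85251×0.9154) = 0.99299, so the speed is 0.9930c.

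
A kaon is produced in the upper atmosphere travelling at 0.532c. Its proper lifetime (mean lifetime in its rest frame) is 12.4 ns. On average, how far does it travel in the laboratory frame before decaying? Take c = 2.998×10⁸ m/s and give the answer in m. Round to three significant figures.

2.34 m

γ = 1/√(1 − β²) = 1/√(1 − 0.283024) = 1/√0.716976 = 1/0.846744 = 1.181.
Lab-frame lifetime: Δt = γτ = 1.181 × 12.4 ns = 14.644 ns.
Distance: d = vΔt = 0.532 × 2.998×10⁸ m/s × 1.4644×10^-8 s = 2.34 m.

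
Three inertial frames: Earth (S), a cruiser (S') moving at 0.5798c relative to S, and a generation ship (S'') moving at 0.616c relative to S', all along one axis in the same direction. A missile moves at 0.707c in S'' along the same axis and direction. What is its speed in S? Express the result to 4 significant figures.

0.9785c

Apply u = (u'+v)/(1+u'v) twice. Missile in the cruiser frame: (0.707+0.616)/(1+0.707·0.616) = 1.323/1.435512 = 0.92162c.
That velocity, transformed to the rest frame of Earth: (0.92162+0.5798)/(1+0.92162·0.5798) = 1.50142/1.534355276 = 0.97853c.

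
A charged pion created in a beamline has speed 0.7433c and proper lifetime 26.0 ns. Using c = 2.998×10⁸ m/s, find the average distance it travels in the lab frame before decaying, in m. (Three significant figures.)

With β = 0.7433, γ = 1/√(1 − 0.7433²) = 1/√0.44750511 = 1.4949.
Lab-frame lifetime: Δt = γτ = 1.4949 × 26.0 ns = 38.867 ns.
Distance: d = vΔt = 0.7433 × 2.998×10⁸ m/s × 3.8867×10^-8 s = 8.66 m.

8.66 m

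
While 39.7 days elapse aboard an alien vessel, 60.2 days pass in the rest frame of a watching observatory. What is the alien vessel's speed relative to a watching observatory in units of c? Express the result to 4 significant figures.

γ = Δt/Δτ = 60.2/39.7 = 1.5164.
β = √(1 − 1/γ²) = √(1 − 0.434883) = √0.565117 = 0.7517.

0.7517c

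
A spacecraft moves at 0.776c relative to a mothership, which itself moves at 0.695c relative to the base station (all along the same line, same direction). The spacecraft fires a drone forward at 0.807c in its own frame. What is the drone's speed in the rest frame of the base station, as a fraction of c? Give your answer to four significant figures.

0.9952c

Compose velocities in two stages. Stage 1 (into S'): u₁ = (0.807+0.776)/(1+0.807×0.776) = 0.97342.
Stage 2 (into S): u = (0.97342+0.695)/(1+0.97342×0.695) = 0.99516, so the speed is 0.9952c.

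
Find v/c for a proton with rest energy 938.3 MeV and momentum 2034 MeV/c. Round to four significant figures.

0.9080

pc/(mc²) = 2034/938.3 = 2.1678 = βγ = β/√(1−β²).
So β² = x²/(1 + x²) with x = 2.1678: x² = 4.69936, β² = 4.69936/5.69936 = 0.824542, β = 0.9080.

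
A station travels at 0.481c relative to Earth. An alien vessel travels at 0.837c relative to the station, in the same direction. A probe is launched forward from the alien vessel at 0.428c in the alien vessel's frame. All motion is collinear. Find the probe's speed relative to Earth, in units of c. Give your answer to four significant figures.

0.9754c

First combine the probe and alien vessel (S''→S'): u₁ = (0.428 + 0.837)/(1 + 0.428×0.837) = 1.265/1.358236 = 0.93136.
Then combine with the station (S'→S): u = (0.93136 + 0.481)/(1 + 0.93136×0.481) = 1.41236/1.44798416 = 0.9754.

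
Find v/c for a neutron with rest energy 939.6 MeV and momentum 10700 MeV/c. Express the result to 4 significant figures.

βγ = pc/(mc²) = 10700/939.6 = 11.388.
Since γ² = 1 + (βγ)² = 130.687, γ = √130.687 = 11.4318, and β = (βγ)/γ = 11.388/11.4318 = 0.9962.

0.9962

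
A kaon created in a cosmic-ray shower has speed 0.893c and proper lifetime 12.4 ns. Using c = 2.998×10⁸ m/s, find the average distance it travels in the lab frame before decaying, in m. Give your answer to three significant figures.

Lorentz factor: γ = (1 − 0.797449)^(−1/2) = 2.2219.
Lab-frame lifetime: Δt = γτ = 2.2219 × 12.4 ns = 27.552 ns.
Distance: d = vΔt = 0.893 × 2.998×10⁸ m/s × 2.7552×10^-8 s = 7.38 m.

7.38 m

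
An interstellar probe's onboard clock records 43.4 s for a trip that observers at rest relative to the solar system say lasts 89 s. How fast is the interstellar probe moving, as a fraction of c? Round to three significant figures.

0.873c

γ = Δt/Δτ = 89/43.4 = 2.0507.
β = √(1 − 1/γ²) = √(1 − 0.237791) = √0.762209 = 0.873.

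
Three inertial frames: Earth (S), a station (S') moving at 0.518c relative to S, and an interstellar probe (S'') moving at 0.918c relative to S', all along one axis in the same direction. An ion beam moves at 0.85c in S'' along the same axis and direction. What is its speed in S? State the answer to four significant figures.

0.9978c

Compose velocities in two stages. Stage 1 (into S'): u₁ = (0.85+0.918)/(1+0.85×0.918) = 0.99309.
Stage 2 (into S): u = (0.99309+0.518)/(1+0.99309×0.518) = 0.9978, so the speed is 0.9978c.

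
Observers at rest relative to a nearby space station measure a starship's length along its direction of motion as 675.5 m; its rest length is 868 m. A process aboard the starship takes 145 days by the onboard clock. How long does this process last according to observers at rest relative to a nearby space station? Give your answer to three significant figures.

Length contraction gives γ = L₀/L = 868/675.5 = 1.28497.
The same γ dilates the second interval: 1.28497 × 145 days = 186 days.

186 days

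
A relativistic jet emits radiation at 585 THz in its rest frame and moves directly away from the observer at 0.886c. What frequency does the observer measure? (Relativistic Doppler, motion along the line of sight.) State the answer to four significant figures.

Relativistic Doppler (source moving away): f_obs = f_src · √((1−β)/(1+β)).
With β = 0.886: factor = √(0.114/1.886) = 0.24586.
f_obs = 585 × 0.24586 = 143.8 THz.

143.8 THz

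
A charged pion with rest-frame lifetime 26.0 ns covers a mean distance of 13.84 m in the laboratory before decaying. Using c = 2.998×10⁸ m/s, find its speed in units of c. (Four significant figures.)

0.8713c

Let x = d/(cτ) = 13.84 m / (2.998×10⁸ m/s × 2.600×10^-8 s) = 1.7755. Since d = βγcτ, x = βγ = β/√(1−β²).
Solving: β² = x²/(1+x²) = 3.1524/4.1524 = 0.759175, so β = 0.8713.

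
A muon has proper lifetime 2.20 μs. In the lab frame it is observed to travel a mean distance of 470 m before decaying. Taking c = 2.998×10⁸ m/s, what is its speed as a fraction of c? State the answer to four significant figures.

d = βγcτ ⇒ βγ = d/(cτ) = 470.0 m / (659.56 m) = 0.7126.
β = (βγ)/√(1+(βγ)²) = 0.7126/√1.507799 = 0.5803.

0.5803c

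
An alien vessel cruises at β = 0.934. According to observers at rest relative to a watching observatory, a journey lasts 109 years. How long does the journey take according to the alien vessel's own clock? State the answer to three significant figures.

Lorentz factor: γ = (1 − 0.872356)^(−1/2) = 2.799.
The moving clock records proper time: Δτ = Δt/γ = 109/2.799 = 38.9 years.

38.9 years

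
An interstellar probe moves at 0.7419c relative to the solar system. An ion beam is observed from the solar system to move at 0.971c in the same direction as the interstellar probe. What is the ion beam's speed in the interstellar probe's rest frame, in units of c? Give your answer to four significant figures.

0.8193c

Transform to the interstellar probe's frame: u' = (u − v)/(1 − uv/c²).
u' = (0.971 − 0.7419)/(1 − 0.971×0.7419) = 0.2291/0.2796151 = 0.81934.
Speed in the interstellar probe's frame: 0.8193c (in the same direction).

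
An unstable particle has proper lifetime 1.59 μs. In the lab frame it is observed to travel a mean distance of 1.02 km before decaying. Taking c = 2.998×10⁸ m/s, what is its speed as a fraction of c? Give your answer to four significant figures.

Let x = d/(cτ) = 1020 m / (2.998×10⁸ m/s × 1.590×10^-6 s) = 2.1398. Since d = βγcτ, x = βγ = β/√(1−β²).
Solving: β² = x²/(1+x²) = 4.57874/5.57874 = 0.820748, so β = 0.9060.

0.9060c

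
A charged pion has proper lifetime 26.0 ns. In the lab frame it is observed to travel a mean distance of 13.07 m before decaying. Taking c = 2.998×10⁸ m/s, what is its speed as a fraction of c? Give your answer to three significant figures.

d = βγcτ ⇒ βγ = d/(cτ) = 13.07 m / (7.7948 m) = 1.6768.
β = (βγ)/√(1+(βγ)²) = 1.6768/√3.81166 = 0.859.

0.859c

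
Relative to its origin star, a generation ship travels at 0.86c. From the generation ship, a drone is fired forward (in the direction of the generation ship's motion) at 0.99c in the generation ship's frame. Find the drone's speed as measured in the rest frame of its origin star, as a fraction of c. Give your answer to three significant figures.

0.999c

In units of c, u = (u' + v)/(1 + u'v) with u' = 0.99 and v = 0.86.
Numerator: 0.99 + 0.86 = 1.85. Denominator: 1 + (0.99)(0.86) = 1.8514.
u = 1.85/1.8514 = 0.99924, so the speed is 0.999c.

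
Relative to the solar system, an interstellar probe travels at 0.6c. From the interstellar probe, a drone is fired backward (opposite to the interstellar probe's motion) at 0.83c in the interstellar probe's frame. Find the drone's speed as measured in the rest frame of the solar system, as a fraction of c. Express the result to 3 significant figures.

In units of c, u = (u' + v)/(1 + u'v) with u' = −0.83 and v = 0.6.
Numerator: −0.83 + 0.6 = −0.23. Denominator: 1 + (−0.83)(0.6) = 0.502.
u = −0.23/0.502 = −0.45817, so the speed is 0.458c.

0.458c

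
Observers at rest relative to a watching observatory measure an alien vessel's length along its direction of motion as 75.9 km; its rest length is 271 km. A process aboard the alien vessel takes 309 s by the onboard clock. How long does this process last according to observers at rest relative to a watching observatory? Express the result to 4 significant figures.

Length contraction gives γ = L₀/L = 271/75.9 = 3.57049.
Δt = γΔτ = 3.57049 × 309 = 1103 s.

1103 s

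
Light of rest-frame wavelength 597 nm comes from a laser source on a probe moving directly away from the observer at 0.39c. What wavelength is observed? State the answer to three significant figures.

Relativistic Doppler for wavelength: λ_obs = λ_src · √((1+β)/(1−β)).
With β = 0.39: factor = √(1.39/0.61) = 1.5095.
λ_obs = 597 × 1.5095 = 901 nm.

901 nm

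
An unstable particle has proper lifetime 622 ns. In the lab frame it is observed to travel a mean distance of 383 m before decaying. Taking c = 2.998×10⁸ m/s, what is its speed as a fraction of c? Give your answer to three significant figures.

Let x = d/(cτ) = 383.0 m / (2.998×10⁸ m/s × 6.220×10^-7 s) = 2.0539. Since d = βγcτ, x = βγ = β/√(1−β²).
Solving: β² = x²/(1+x²) = 4.21851/5.21851 = 0.808374, so β = 0.899.

0.899c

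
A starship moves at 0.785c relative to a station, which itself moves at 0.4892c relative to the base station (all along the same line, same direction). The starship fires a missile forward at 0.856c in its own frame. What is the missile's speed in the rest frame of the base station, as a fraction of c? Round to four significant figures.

0.9936c

First combine the missile and starship (S''→S'): u₁ = (0.856 + 0.785)/(1 + 0.856×0.785) = 1.641/1.67196 = 0.98148.
Then combine with the station (S'→S): u = (0.98148 + 0.4892)/(1 + 0.98148×0.4892) = 1.47068/1.480140016 = 0.99361.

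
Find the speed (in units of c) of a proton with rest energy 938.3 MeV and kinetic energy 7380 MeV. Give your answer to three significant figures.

0.994c

K = (γ−1)mc², so γ = 1 + 7380/938.3 = 8.8653.
Then v/c = √(1 − γ⁻²) = √(1 − 0.0127237) = √0.9872763 = 0.994.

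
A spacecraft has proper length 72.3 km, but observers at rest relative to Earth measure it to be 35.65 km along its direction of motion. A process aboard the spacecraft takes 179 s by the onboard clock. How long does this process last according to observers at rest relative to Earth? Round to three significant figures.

γ = L₀/L = 72.3/35.65 = 2.02805.
The same γ dilates the second interval: 2.02805 × 179 s = 363 s.

363 s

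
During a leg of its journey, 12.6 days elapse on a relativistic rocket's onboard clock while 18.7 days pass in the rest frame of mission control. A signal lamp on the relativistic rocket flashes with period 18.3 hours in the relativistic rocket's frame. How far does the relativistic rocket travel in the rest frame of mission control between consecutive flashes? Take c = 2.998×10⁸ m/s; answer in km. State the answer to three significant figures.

From Δt = γΔτ: γ = 18.7/12.6 = 1.48413.
β = √(1 − 1/γ²) = 0.73892. Lab-frame period = γτ = 1.48413×18.3 hours = 27.16 hours. Distance = βc × γτ = 0.73892 × 2.998×10⁸ m/s × 97776 s = 2.1660×10^13 m = 2.17×10^10 km.

2.17×10^10 km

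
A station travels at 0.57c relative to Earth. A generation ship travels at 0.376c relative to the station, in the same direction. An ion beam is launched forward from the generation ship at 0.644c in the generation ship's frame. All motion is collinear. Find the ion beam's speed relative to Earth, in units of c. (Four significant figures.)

Apply u = (u'+v)/(1+u'v) twice. Ion beam in the station frame: (0.644+0.376)/(1+0.644·0.376) = 1.02/1.242144 = 0.82116c.
That velocity, transformed to the rest frame of Earth: (0.82116+0.57)/(1+0.82116·0.57) = 1.39116/1.4680612 = 0.94762c.

0.9476c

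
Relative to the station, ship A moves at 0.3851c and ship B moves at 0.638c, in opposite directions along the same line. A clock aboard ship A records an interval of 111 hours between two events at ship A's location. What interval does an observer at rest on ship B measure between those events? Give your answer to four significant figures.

Transform ship A's velocity into ship B's frame: (0.3851 + 0.638)/(1 + 0.3851·0.638) = 1.0231/1.2456938, so the relative speed is 0.82131c.
At |u| = 0.82131c, γ = (1 − 0.67455)^(−1/2) = 1.7529.
Ship A's interval is proper; time dilation gives Δt_B = γΔτ = 1.7529 × 111 hours = 194.6 hours.

194.6 hours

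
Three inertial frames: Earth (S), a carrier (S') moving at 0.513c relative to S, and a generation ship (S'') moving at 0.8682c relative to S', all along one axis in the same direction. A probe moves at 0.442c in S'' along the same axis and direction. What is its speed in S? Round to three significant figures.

Apply u = (u'+v)/(1+u'v) twice. Probe in the carrier frame: (0.442+0.8682)/(1+0.442·0.8682) = 1.3102/1.3837444 = 0.94685c.
That velocity, transformed to the rest frame of Earth: (0.94685+0.513)/(1+0.94685·0.513) = 1.45985/1.48573405 = 0.98258c.

0.983c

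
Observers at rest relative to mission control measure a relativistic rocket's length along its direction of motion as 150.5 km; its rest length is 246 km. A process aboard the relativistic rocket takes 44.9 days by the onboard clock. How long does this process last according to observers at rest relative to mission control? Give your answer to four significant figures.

Length contraction gives γ = L₀/L = 246/150.5 = 1.63455.
The same γ dilates the second interval: 1.63455 × 44.9 days = 73.39 days.

73.39 days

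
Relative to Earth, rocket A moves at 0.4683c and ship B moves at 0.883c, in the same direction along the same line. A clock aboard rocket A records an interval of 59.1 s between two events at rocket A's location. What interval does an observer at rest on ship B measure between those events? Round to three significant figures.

83.6 s

The velocity of rocket A relative to ship B is (0.4683 − 0.883)c / (1 − 0.4683×0.883) = −0.70709c; relative speed 0.70709c.
γ for this relative speed: γ = 1/√(1 − 0.499976) = 1.4142.
The clock on rocket A records proper time, so ship B measures Δt = γΔτ = 1.4142 × 59.1 = 83.6 s.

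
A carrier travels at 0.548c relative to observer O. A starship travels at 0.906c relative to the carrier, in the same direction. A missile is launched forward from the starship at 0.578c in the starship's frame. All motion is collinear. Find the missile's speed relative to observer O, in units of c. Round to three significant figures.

0.992c

Apply u = (u'+v)/(1+u'v) twice. Missile in the carrier frame: (0.578+0.906)/(1+0.578·0.906) = 1.484/1.523668 = 0.97397c.
That velocity, transformed to the rest frame of observer O: (0.97397+0.548)/(1+0.97397·0.548) = 1.52197/1.53373556 = 0.99233c.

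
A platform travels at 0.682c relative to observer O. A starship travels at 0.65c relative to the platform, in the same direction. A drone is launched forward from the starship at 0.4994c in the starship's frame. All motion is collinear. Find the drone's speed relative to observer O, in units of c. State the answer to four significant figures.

0.9736c

Apply u = (u'+v)/(1+u'v) twice. Drone in the platform frame: (0.4994+0.65)/(1+0.4994·0.65) = 1.1494/1.32461 = 0.86773c.
That velocity, transformed to the rest frame of observer O: (0.86773+0.682)/(1+0.86773·0.682) = 1.54973/1.59179186 = 0.97358c.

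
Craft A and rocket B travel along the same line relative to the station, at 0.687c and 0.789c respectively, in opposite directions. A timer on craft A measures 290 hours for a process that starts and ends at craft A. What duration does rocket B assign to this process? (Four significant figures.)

Transform craft A's velocity into rocket B's frame: (0.687 + 0.789)/(1 + 0.687·0.789) = 1.476/1.542043, so the relative speed is 0.95717c.
At |u| = 0.95717c, γ = (1 − 0.916174)^(−1/2) = 3.4539.
The clock on craft A records proper time, so rocket B measures Δt = γΔτ = 3.4539 × 290 = 1002 hours.

1002 hours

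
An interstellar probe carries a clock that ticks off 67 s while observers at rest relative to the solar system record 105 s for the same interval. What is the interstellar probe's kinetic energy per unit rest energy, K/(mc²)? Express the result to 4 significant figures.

The time-dilation ratio gives γ = 105/67 = 1.56716.
K/(mc²) = γ − 1 = 1.56716 − 1 = 0.5672.

0.5672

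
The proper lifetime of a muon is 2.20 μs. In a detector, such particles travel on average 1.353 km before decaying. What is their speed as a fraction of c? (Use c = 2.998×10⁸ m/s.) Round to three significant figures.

0.899c

Lab distance = (lab lifetime)·v = γτ·βc, so βγ = d/(cτ) = 1353/(2.998×10⁸ × 2.200×10^-6) = 2.0514.
With βγ = 2.0514: γ² = 1 + (βγ)² = 5.20824, and β = (βγ)/γ = 2.0514/2.28216 = 0.899.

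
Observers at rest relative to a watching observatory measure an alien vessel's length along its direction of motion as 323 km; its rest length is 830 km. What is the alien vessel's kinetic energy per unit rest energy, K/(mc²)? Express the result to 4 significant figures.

1.570

γ = L₀/L = 830/323 = 2.56966.
Since K = (γ−1)mc², K/(mc²) = 2.56966 − 1 = 1.570.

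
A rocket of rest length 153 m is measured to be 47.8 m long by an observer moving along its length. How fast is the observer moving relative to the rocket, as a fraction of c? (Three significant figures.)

Length contraction gives γ = L₀/L = 153/47.8 = 3.2008.
β = √(1 − 1/γ²) = √0.902393 = 0.950.

0.950c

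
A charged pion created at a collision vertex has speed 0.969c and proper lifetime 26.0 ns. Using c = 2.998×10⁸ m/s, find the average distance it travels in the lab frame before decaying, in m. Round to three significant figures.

With β = 0.969, γ = 1/√(1 − 0.969²) = 1/√0.061039 = 4.0476.
Lab-frame lifetime: Δt = γτ = 4.0476 × 26.0 ns = 105.24 ns.
Distance: d = vΔt = 0.969 × 2.998×10⁸ m/s × 1.0524×10^-7 s = 30.6 m.

30.6 m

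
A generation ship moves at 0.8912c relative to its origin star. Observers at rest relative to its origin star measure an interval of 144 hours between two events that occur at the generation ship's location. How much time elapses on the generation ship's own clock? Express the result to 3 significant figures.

With β = 0.8912, γ = 1/√(1 − 0.8912²) = 1/√0.20576256 = 2.2045.
The moving clock records proper time: Δτ = Δt/γ = 144/2.2045 = 65.3 hours.

65.3 hours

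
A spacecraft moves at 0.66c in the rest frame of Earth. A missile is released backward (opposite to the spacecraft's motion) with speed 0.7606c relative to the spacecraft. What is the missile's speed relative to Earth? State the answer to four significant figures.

0.2020c

Relativistic velocity addition: u = (u' + v)/(1 + u'v/c²), with u' = −0.7606c and v = 0.66c.
Numerator: −0.7606 + 0.66 = −0.1006. Denominator: 1 + (−0.7606)(0.66) = 0.498004.
u = −0.1006/0.498004 = −0.20201, so the speed is 0.2020c.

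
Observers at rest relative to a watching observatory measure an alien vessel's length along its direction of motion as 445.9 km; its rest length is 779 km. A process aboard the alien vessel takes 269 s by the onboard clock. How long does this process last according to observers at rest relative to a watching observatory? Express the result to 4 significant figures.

From L = L₀/γ: γ = 779/445.9 = 1.74703.
The same γ dilates the second interval: 1.74703 × 269 s = 470.0 s.

470.0 s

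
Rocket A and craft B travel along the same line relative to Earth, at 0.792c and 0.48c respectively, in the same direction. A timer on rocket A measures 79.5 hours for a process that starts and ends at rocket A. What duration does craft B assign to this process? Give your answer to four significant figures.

The velocity of rocket A relative to craft B is (0.792 − 0.48)c / (1 − 0.792×0.48) = 0.50336c; relative speed 0.50336c.
At |u| = 0.50336c, γ = (1 − 0.253371)^(−1/2) = 1.1573.
The clock on rocket A records proper time, so craft B measures Δt = γΔτ = 1.1573 × 79.5 = 92.01 hours.

92.01 hours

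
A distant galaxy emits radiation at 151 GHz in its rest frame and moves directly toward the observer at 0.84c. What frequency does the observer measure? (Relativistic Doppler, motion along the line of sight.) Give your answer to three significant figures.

Relativistic Doppler (source moving toward): f_obs = f_src · √((1+β)/(1−β)).
With β = 0.84: factor = √(1.84/0.16) = 3.3912.
f_obs = 151 × 3.3912 = 512 GHz.

512 GHz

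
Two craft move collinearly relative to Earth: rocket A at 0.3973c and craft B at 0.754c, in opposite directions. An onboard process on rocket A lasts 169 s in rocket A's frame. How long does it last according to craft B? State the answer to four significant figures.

The velocity of rocket A relative to craft B is (0.3973 + 0.754)c / (1 + 0.3973×0.754) = 0.88591c; relative speed 0.88591c.
γ for this relative speed: γ = 1/√(1 − 0.784837) = 2.1558.
Rocket A's interval is proper; time dilation gives Δt_B = γΔτ = 2.1558 × 169 s = 364.3 s.

364.3 s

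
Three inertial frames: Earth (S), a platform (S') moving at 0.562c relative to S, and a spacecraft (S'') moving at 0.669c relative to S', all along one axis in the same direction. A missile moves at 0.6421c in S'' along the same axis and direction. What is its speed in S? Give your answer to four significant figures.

0.9760c

Apply u = (u'+v)/(1+u'v) twice. Missile in the platform frame: (0.6421+0.669)/(1+0.6421·0.669) = 1.3111/1.4295649 = 0.91713c.
That velocity, transformed to the rest frame of Earth: (0.91713+0.562)/(1+0.91713·0.562) = 1.47913/1.51542706 = 0.97605c.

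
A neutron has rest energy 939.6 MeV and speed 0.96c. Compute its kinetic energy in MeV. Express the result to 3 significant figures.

2420 MeV

γ = 1/√(1 − β²) = 1/√(1 − 0.9216) = 1/√0.0784 = 1/0.28 = 3.5714.
Kinetic energy: K = (γ − 1)mc² = (3.5714 − 1) × 939.6 MeV = 2.5714 × 939.6 = 2420 MeV.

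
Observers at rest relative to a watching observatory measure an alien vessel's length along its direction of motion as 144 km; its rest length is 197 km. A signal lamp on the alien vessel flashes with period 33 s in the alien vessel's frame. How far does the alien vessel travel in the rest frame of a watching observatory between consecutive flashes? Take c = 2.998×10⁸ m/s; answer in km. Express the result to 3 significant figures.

γ = L₀/L = 197/144 = 1.36806.
β = √(1 − 1/γ²) = 0.68242. Lab-frame period = γτ = 1.36806×33 s = 45.146 s. Distance = βc × γτ = 0.68242 × 2.998×10⁸ m/s × 45.146 s = 9.2364×10^9 m = 9.24×10^6 km.

9.24×10^6 km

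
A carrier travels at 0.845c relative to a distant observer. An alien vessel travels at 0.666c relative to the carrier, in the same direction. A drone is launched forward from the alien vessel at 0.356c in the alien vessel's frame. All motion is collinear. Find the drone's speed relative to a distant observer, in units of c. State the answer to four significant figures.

Apply u = (u'+v)/(1+u'v) twice. Drone in the carrier frame: (0.356+0.666)/(1+0.356·0.666) = 1.022/1.237096 = 0.82613c.
That velocity, transformed to the rest frame of a distant observer: (0.82613+0.845)/(1+0.82613·0.845) = 1.67113/1.69807985 = 0.98413c.

0.9841c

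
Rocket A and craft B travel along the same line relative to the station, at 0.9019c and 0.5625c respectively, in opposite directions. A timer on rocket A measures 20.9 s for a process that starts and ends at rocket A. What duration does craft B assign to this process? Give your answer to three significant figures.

88.2 s

Speed of rocket A in craft B's frame: u = (v_A + v_B)/(1 + v_A v_B/c²) = (0.9019 + 0.5625)/(1 + 0.9019×0.5625) = 1.4644/1.50731875 = 0.97153; |u| = 0.97153c.
γ for this relative speed: γ = 1/√(1 − 0.943871) = 4.2209.
Rocket A's interval is proper; time dilation gives Δt_B = γΔτ = 4.2209 × 20.9 s = 88.2 s.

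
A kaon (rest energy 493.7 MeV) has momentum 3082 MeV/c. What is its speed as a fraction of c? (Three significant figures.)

pc/(mc²) = 3082/493.7 = 6.2427 = βγ = β/√(1−β²).
So β² = x²/(1 + x²) with x = 6.2427: x² = 38.9713, β² = 38.9713/39.9713 = 0.974982, β = 0.987.

0.987c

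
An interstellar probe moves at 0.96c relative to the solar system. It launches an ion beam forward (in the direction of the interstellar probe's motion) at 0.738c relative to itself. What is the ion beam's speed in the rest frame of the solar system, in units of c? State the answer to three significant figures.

Relativistic velocity addition: u = (u' + v)/(1 + u'v/c²), with u' = 0.738c and v = 0.96c.
Numerator: 0.738 + 0.96 = 1.698. Denominator: 1 + (0.738)(0.96) = 1.70848.
u = 1.698/1.70848 = 0.99387, so the speed is 0.994c.

0.994c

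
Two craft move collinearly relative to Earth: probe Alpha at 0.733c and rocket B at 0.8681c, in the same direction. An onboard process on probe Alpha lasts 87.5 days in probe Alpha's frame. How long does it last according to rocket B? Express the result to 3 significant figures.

94.2 days

Speed of probe Alpha in rocket B's frame: u = (v_A − v_B)/(1 − v_A v_B/c²) = (0.733 − 0.8681)/(1 − 0.733×0.8681) = −0.1351/0.3636827 = −0.37148; |u| = 0.37148c.
At |u| = 0.37148c, γ = (1 − 0.137997)^(−1/2) = 1.0771.
The clock on probe Alpha records proper time, so rocket B measures Δt = γΔτ = 1.0771 × 87.5 = 94.2 days.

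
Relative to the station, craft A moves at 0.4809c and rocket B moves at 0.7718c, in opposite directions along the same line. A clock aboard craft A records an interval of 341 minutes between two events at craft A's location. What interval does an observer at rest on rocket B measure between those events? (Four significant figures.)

838.7 minutes

Speed of craft A in rocket B's frame: u = (v_A + v_B)/(1 + v_A v_B/c²) = (0.4809 + 0.7718)/(1 + 0.4809×0.7718) = 1.2527/1.37115862 = 0.91361; |u| = 0.91361c.
At |u| = 0.91361c, γ = (1 − 0.834683)^(−1/2) = 2.4595.
Craft A's interval is proper; time dilation gives Δt_B = γΔτ = 2.4595 × 341 minutes = 838.7 minutes.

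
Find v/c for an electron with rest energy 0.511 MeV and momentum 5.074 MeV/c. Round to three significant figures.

pc/(mc²) = 5.074/0.511 = 9.9295 = βγ = β/√(1−β²).
So β² = x²/(1 + x²) with x = 9.9295: x² = 98.595, β² = 98.595/99.595 = 0.989959, β = 0.995.

0.995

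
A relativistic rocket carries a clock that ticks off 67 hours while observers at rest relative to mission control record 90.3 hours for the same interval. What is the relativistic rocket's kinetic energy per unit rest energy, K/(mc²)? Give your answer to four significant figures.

γ = Δt/Δτ = 90.3/67 = 1.34776.
Since K = (γ−1)mc², K/(mc²) = 1.34776 − 1 = 0.3478.

0.3478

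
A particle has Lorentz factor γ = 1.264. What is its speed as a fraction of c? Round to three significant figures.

β = √(1 − 1/γ²) = √(1 − 1/1.597696) = √0.374099 = 0.612.

0.612c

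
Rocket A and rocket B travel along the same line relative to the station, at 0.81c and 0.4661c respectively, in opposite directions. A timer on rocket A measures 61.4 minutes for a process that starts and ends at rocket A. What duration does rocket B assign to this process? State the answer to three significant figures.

The velocity of rocket A relative to rocket B is (0.81 + 0.4661)c / (1 + 0.81×0.4661) = 0.92636c; relative speed 0.92636c.
γ for this relative speed: γ = 1/√(1 − 0.858143) = 2.6551.
Rocket A's interval is proper; time dilation gives Δt_B = γΔτ = 2.6551 × 61.4 minutes = 163 minutes.

163 minutes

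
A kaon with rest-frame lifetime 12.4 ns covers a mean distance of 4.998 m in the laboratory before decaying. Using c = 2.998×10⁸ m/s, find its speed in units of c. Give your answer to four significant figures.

Let x = d/(cτ) = 4.998 m / (2.998×10⁸ m/s × 1.240×10^-8 s) = 1.3444. Since d = βγcτ, x = βγ = β/√(1−β²).
Solving: β² = x²/(1+x²) = 1.80741/2.80741 = 0.6438, so β = 0.8024.

0.8024c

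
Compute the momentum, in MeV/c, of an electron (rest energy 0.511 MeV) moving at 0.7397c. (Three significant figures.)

0.562 MeV/c

γ = 1/√(1 − β²) = 1/√(1 − 0.54715609) = 1/√0.45284391 = 1/0.672937 = 1.486.
Momentum: p = γβ·mc = 1.486 × 0.7397 × 0.511 MeV/c = 0.562 MeV/c.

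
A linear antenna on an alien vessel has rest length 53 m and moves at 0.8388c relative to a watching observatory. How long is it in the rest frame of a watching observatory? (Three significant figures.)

With β = 0.8388, γ = 1/√(1 − 0.8388²) = 1/√0.29641456 = 1.8368.
Length contraction: L = L₀/γ = 53/1.8368 = 28.9 m.

28.9 m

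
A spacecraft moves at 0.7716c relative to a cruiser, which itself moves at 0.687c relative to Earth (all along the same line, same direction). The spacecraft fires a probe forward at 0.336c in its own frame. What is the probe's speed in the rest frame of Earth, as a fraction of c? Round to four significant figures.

First combine the probe and spacecraft (S''→S'): u₁ = (0.336 + 0.7716)/(1 + 0.336×0.7716) = 1.1076/1.2592576 = 0.87957.
Then combine with the cruiser (S'→S): u = (0.87957 + 0.687)/(1 + 0.87957×0.687) = 1.56657/1.60426459 = 0.9765.

0.9765c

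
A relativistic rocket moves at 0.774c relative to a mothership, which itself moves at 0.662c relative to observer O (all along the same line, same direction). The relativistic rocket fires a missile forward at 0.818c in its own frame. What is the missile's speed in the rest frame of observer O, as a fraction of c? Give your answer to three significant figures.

0.995c

Compose velocities in two stages. Stage 1 (into S'): u₁ = (0.818+0.774)/(1+0.818×0.774) = 0.97481.
Stage 2 (into S): u = (0.97481+0.662)/(1+0.97481×0.662) = 0.99483, so the speed is 0.995c.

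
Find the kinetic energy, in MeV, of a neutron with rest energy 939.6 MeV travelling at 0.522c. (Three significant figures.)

162 MeV

With β = 0.522, γ = 1/√(1 − 0.522²) = 1/√0.727516 = 1.17241.
Kinetic energy: K = (γ − 1)mc² = (1.17241 − 1) × 939.6 MeV = 0.17241 × 939.6 = 162 MeV.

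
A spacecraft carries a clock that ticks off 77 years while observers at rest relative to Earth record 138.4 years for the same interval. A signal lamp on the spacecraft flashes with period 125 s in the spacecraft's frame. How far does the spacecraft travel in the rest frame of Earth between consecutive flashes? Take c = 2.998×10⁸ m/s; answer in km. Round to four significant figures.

γ = Δt/Δτ = 138.4/77 = 1.7974.
β = √(1 − 1/γ²) = 0.83094. Lab-frame period = γτ = 1.7974×125 s = 224.68 s. Distance = βc × γτ = 0.83094 × 2.998×10⁸ m/s × 224.68 s = 5.5971×10^10 m = 5.597×10^7 km.

5.597×10^7 km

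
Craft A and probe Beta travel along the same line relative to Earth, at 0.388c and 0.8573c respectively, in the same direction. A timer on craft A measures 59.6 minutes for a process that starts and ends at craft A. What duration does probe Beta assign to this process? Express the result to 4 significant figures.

Speed of craft A in probe Beta's frame: u = (v_A − v_B)/(1 − v_A v_B/c²) = (0.388 − 0.8573)/(1 − 0.388×0.8573) = −0.4693/0.6673676 = −0.70321; |u| = 0.70321c.
γ for this relative speed: γ = 1/√(1 − 0.494504) = 1.4065.
Craft A's interval is proper; time dilation gives Δt_B = γΔτ = 1.4065 × 59.6 minutes = 83.83 minutes.

83.83 minutes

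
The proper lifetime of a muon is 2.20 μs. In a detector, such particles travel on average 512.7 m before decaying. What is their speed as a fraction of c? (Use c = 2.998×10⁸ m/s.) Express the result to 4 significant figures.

0.6137c

Let x = d/(cτ) = 512.7 m / (2.998×10⁸ m/s × 2.200×10^-6 s) = 0.77734. Since d = βγcτ, x = βγ = β/√(1−β²).
Solving: β² = x²/(1+x²) = 0.604257/1.604257 = 0.376658, so β = 0.6137.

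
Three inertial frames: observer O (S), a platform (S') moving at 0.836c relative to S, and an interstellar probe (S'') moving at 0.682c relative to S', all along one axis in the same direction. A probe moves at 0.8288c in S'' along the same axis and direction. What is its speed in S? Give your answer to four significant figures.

0.9968c

First combine the probe and interstellar probe (S''→S'): u₁ = (0.8288 + 0.682)/(1 + 0.8288×0.682) = 1.5108/1.5652416 = 0.96522.
Then combine with the platform (S'→S): u = (0.96522 + 0.836)/(1 + 0.96522×0.836) = 1.80122/1.80692392 = 0.99684.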